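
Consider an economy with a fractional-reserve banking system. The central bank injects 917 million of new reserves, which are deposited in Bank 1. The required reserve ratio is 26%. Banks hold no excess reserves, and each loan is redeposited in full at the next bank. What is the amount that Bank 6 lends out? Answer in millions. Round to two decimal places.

Each bank lends a fraction (1 − rr) = 0.7400 of the deposit it receives, so Bank 6 receives 917·0.7400^5 and lends 917·0.7400^6 ≈ 150.5774 million.

150.58 million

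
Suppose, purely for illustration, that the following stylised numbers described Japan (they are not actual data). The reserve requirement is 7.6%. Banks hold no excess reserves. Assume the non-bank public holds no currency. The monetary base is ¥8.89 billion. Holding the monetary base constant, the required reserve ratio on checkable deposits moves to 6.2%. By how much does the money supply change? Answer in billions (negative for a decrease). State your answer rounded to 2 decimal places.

¥26.41 billion

Initially m₁ = 1 / (0.076) ≈ 13.1579, so M₁ = 13.1579 × 8.89 ≈ 116.9737 billion.
After the change m₂ = 1 / (0.062) ≈ 16.1290, so M₂ = 16.1290 × 8.89 ≈ 143.3868 billion.
ΔM = M₂ − M₁ = 143.3868 − 116.9737 = 26.4131 billion.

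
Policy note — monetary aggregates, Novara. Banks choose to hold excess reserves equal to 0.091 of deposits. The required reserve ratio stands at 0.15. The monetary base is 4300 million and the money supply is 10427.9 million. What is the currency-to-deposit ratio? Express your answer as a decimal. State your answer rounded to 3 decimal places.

Using m = M/MB = 10427.9/4300 ≈ 2.425093. From m = (1 + c)/(c + rr + e), rearranging gives 1 + c = m·(c + rr + e), so c·(1 − m) = m·(rr + e) − 1.
Hence c = [m·(rr + e) − 1]/(1 − m) = [2.425093 × (0.15 + 0.091) − 1] / (1 − 2.425093) ≈ 0.291597.

0.292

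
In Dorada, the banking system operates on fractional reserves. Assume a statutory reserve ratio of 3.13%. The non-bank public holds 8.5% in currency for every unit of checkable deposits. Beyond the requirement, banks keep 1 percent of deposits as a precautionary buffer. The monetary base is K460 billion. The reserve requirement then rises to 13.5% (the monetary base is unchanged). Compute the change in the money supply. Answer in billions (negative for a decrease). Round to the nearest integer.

-1782 billion

Initially m₁ = (1 + 0.085) / (0.0313 + 0.01 + 0.085) ≈ 8.5907, so M₁ = 8.5907 × 460 = 3951.722 billion.
After the change m₂ = (1 + 0.085) / (0.135 + 0.01 + 0.085) ≈ 4.7174, so M₂ = 4.7174 × 460 = 2170.004 billion.
ΔM = M₂ − M₁ = 2170.004 − 3951.722 = -1781.718 billion.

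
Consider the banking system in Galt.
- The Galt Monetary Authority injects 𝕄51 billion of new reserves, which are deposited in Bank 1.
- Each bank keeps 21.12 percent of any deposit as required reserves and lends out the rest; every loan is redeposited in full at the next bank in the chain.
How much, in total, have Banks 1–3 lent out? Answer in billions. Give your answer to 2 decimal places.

Bank i lends (1 − rr)^i of the original deposit: Bank 1 lends 51·0.7888 = 40.2288, Bank 2 lends 51·0.7888² ≈ 31.7325, and so on.
Summing a geometric series: total = 51·[0.7888·(1 − 0.7888^3) / (1 − 0.7888)] ≈ 96.9919 billion.

𝕄96.99 billion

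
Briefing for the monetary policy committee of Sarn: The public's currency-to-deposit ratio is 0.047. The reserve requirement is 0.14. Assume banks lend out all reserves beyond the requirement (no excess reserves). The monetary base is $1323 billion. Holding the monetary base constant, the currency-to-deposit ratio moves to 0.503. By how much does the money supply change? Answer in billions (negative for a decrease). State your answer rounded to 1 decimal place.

-4314.9 billion

Initially m₁ = (1 + 0.047) / (0.14 + 0.047) ≈ 5.598930, so M₁ = 5.598930 × 1323 ≈ 7407.3844 billion.
After the change m₂ = (1 + 0.503) / (0.14 + 0.503) ≈ 2.337481, so M₂ = 2.337481 × 1323 ≈ 3092.4874 billion.
ΔM = M₂ − M₁ = 3092.4874 − 7407.3844 = -4314.897 billion.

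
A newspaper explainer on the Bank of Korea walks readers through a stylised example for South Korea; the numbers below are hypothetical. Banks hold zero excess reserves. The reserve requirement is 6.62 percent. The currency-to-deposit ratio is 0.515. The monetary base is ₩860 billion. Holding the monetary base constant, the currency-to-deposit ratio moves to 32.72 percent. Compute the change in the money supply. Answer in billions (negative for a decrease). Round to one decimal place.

₩659.6 billion

Initially m₁ = (1 + 0.515) / (0.0662 + 0.515) ≈ 2.60668, so M₁ = 2.60668 × 860 = 2241.7448 billion.
After the change m₂ = (1 + 0.3272) / (0.0662 + 0.3272) ≈ 3.37367, so M₂ = 3.37367 × 860 = 2901.3562 billion.
ΔM = M₂ − M₁ = 2901.3562 − 2241.7448 = 659.6114 billion.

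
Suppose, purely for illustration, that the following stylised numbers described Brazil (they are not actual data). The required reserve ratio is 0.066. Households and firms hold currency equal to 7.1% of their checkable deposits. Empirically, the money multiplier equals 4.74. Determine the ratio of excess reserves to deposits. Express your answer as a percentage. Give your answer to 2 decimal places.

8.89%

Using m = 4.74. Since m = (1 + c)/(c + rr + e), the denominator satisfies c + rr + e = (1 + c)/m = (1 + 0.071) / 4.74 ≈ 0.225949.
With c = 0.071 and rr = 0.066, the ratio of excess reserves to deposits is 0.225949 − 0.071 − 0.066 = 0.088949.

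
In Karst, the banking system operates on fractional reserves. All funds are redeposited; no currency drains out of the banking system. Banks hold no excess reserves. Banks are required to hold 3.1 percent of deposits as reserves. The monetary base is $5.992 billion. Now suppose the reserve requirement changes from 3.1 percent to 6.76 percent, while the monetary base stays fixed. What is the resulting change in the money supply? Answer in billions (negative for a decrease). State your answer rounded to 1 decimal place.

Initially m₁ = 1 / (0.031) ≈ 32.2581, so M₁ = 32.2581 × 5.992 ≈ 193.2905 billion.
After the change m₂ = 1 / (0.0676) ≈ 14.7929, so M₂ = 14.7929 × 5.992 ≈ 88.6391 billion.
ΔM = M₂ − M₁ = 88.6391 − 193.2905 = -104.6514 billion.

-104.7 billion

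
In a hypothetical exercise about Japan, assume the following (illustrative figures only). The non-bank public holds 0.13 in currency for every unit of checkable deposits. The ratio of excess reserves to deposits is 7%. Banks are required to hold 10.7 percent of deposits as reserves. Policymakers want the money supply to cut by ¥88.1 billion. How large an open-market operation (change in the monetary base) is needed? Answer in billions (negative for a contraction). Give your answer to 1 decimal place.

The money multiplier is m = (1 + c) / (rr + e + c) = (1 + 0.13) / (0.107 + 0.07 + 0.13) ≈ 3.6808.
ΔMB = ΔM / m = (−88.1) / 3.6808 ≈ -23.935 billion.

-23.9 billion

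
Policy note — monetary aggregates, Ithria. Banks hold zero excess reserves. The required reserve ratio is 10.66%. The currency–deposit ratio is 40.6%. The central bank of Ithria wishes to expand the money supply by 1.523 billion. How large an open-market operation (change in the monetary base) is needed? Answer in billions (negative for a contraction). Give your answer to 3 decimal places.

0.555 billion

The money multiplier is m = (1 + c) / (rr + c) = (1 + 0.406) / (0.1066 + 0.406) ≈ 2.74288.
ΔMB = ΔM / m = (+1.523) / 2.74288 ≈ 0.5553 billion.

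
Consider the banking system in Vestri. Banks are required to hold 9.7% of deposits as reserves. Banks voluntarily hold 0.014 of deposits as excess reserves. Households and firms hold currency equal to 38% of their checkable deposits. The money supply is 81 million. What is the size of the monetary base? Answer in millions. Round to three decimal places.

The money multiplier is m = (1 + c) / (rr + e + c) = (1 + 0.38) / (0.097 + 0.014 + 0.38) ≈ 2.810591.
MB = M / m = 81 / 2.810591 ≈ 28.8196 million.

28.820 million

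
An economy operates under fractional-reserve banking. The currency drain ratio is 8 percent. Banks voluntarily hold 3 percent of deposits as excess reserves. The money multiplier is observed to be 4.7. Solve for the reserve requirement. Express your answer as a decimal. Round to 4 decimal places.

Using m = 4.7. Since m = (1 + c)/(c + rr + e), the denominator satisfies c + rr + e = (1 + c)/m = (1 + 0.08) / 4.7 ≈ 0.229787.
With c = 0.08 and e = 0.03, the reserve requirement is 0.229787 − 0.08 − 0.03 = 0.119787.

0.1198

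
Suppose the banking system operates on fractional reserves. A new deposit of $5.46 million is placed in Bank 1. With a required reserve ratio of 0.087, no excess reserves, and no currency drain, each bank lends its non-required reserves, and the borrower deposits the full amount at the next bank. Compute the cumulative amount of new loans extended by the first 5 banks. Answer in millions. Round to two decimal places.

$20.95 million

Bank i lends (1 − rr)^i of the original deposit: Bank 1 lends 5.46·0.9130 ≈ 4.9850, Bank 2 lends 5.46·0.9130² ≈ 4.5513, and so on.
Summing a geometric series: total = 5.46·[0.9130·(1 − 0.9130^5) / (1 − 0.9130)] ≈ 20.9492 million.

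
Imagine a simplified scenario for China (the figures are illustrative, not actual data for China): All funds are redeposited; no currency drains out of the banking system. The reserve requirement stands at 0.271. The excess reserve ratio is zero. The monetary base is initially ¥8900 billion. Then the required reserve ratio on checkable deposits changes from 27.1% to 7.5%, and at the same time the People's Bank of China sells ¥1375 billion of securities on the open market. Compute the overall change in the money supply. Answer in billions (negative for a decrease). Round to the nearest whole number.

¥67492 billion

Before: m₁ = 1 / (0.271) ≈ 3.69004, MB₁ = 8900, so M₁ = 3.69004 × 8900 = 32841.356 billion.
After: m₂ = 1 / (0.075) ≈ 13.33333, MB₂ = 8900 − 1375 = 7525, so M₂ = 13.33333 × 7525 ≈ 100333.3083 billion.
ΔM = M₂ − M₁ = 100333.3083 − 32841.356 = 67491.9523 billion.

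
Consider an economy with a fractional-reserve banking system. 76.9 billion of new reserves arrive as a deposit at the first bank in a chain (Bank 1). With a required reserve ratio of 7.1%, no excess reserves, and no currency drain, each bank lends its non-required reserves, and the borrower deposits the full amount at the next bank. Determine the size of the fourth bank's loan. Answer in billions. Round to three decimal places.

57.278 billion

Each bank lends a fraction (1 − rr) = 0.9290 of the deposit it receives, so Bank 4 receives 76.9·0.9290^3 and lends 76.9·0.9290^4 ≈ 57.2782 billion.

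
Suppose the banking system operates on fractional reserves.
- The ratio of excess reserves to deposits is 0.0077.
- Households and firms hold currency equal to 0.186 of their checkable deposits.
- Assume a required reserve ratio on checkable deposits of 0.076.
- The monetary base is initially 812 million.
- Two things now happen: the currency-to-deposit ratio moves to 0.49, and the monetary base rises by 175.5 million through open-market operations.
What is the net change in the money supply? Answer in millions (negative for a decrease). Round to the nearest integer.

Before: m₁ = (1 + 0.186) / (0.076 + 0.0077 + 0.186) ≈ 4.3975, MB₁ = 812, so M₁ = 4.3975 × 812 = 3570.77 million.
After: m₂ = (1 + 0.49) / (0.076 + 0.0077 + 0.49) ≈ 2.5972, MB₂ = 812 + 175.5 = 987.5, so M₂ = 2.5972 × 987.5 = 2564.735 million.
ΔM = M₂ − M₁ = 2564.735 − 3570.77 = -1006.035 million.

-1006 million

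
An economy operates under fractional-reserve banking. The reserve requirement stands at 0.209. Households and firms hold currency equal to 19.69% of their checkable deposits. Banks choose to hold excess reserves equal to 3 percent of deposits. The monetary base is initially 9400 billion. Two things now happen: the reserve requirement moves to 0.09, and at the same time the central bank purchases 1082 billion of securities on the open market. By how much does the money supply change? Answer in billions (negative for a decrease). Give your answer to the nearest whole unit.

Before: m₁ = (1 + 0.1969) / (0.209 + 0.03 + 0.1969) ≈ 2.745813, MB₁ = 9400, so M₁ = 2.745813 × 9400 = 25810.6422 billion.
After: m₂ = (1 + 0.1969) / (0.09 + 0.03 + 0.1969) ≈ 3.776901, MB₂ = 9400 + 1082 = 10482, so M₂ = 3.776901 × 10482 ≈ 39589.4763 billion.
ΔM = M₂ − M₁ = 39589.4763 − 25810.6422 = 13778.8341 billion.

13779 billion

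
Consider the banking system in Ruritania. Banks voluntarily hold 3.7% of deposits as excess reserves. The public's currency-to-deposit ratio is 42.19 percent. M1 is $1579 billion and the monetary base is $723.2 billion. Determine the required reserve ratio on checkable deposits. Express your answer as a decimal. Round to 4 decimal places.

0.1923

Using m = M/MB = 1579/723.2 ≈ 2.183352. Since m = (1 + c)/(c + rr + e), the denominator satisfies c + rr + e = (1 + c)/m = (1 + 0.4219) / 2.183352 ≈ 0.651246.
With c = 0.4219 and e = 0.037, the required reserve ratio on checkable deposits is 0.651246 − 0.4219 − 0.037 = 0.192346.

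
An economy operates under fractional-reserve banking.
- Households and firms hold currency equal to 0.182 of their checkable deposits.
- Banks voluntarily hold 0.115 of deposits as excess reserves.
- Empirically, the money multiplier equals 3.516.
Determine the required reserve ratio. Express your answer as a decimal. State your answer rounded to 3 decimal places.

0.039

Using m = 3.516. Since m = (1 + c)/(c + rr + e), the denominator satisfies c + rr + e = (1 + c)/m = (1 + 0.182) / 3.516 ≈ 0.336177.
With c = 0.182 and e = 0.115, the required reserve ratio is 0.336177 − 0.182 − 0.115 = 0.039177.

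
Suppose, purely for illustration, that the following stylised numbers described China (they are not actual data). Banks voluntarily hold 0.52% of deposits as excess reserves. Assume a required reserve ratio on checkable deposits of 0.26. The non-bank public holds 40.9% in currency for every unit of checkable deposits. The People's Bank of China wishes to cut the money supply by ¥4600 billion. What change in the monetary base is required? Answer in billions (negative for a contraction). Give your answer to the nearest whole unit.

The money multiplier is m = (1 + c) / (rr + e + c) = (1 + 0.409) / (0.26 + 0.0052 + 0.409) ≈ 2.08988.
ΔMB = ΔM / m = (−4600) / 2.08988 ≈ -2201.0833 billion.

-2201 billion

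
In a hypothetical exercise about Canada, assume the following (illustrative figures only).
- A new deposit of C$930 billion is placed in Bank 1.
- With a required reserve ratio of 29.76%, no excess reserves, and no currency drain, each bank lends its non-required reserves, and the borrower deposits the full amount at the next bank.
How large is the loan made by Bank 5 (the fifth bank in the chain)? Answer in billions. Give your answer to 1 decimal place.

C$159.0 billion

Each bank lends a fraction (1 − rr) = 0.7024 of the deposit it receives, so Bank 5 receives 930·0.7024^4 and lends 930·0.7024^5 ≈ 159.0031 billion.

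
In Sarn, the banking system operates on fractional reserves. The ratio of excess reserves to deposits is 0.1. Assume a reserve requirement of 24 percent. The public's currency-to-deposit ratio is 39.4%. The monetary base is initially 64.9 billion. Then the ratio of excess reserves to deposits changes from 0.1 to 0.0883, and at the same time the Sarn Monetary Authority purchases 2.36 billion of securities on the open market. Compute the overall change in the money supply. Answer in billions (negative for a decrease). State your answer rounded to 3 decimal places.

Before: m₁ = (1 + 0.394) / (0.24 + 0.1 + 0.394) ≈ 1.899183, MB₁ = 64.9, so M₁ = 1.899183 × 64.9 ≈ 123.257 billion.
After: m₂ = (1 + 0.394) / (0.24 + 0.0883 + 0.394) ≈ 1.929946, MB₂ = 64.9 + 2.36 = 67.26, so M₂ = 1.929946 × 67.26 ≈ 129.8082 billion.
ΔM = M₂ − M₁ = 129.8082 − 123.257 = 6.5512 billion.

6.551 billion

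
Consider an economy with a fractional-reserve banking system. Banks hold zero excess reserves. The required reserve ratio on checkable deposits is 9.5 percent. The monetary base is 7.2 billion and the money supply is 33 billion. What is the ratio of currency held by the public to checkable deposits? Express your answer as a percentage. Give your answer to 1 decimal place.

Using m = M/MB = 33/7.2 ≈ 4.583333. From m = (1 + c)/(c + rr + e), rearranging gives 1 + c = m·(c + rr + e), so c·(1 − m) = m·(rr + e) − 1.
Hence c = [m·(rr + e) − 1]/(1 − m) = [4.583333 × (0.095 + 0) − 1] / (1 − 4.583333) ≈ 0.157558.

15.8%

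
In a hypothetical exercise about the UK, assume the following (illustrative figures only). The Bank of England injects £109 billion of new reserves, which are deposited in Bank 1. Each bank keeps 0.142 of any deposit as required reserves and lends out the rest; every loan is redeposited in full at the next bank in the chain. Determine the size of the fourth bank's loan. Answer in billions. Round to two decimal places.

Each bank lends a fraction (1 − rr) = 0.8580 of the deposit it receives, so Bank 4 receives 109·0.8580^3 and lends 109·0.8580^4 ≈ 59.0712 billion.

£59.07 billion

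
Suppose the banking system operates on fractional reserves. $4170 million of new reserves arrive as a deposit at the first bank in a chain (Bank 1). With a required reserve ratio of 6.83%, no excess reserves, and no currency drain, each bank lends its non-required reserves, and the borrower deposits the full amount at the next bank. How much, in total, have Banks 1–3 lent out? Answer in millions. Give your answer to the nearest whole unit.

Bank i lends (1 − rr)^i of the original deposit: Bank 1 lends 4170·0.9317 = 3885.1890, Bank 2 lends 4170·0.9317² ≈ 3619.8306, and so on.
Summing a geometric series: total = 4170·[0.9317·(1 − 0.9317^3) / (1 − 0.9317)] ≈ 10877.6158 million.

$10878 million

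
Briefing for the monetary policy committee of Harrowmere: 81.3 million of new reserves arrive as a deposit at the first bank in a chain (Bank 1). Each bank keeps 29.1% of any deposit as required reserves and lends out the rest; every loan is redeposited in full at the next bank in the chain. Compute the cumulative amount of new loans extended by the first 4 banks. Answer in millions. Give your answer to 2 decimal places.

Bank i lends (1 − rr)^i of the original deposit: Bank 1 lends 81.3·0.7090 = 57.6417, Bank 2 lends 81.3·0.7090² ≈ 40.8680, and so on.
Summing a geometric series: total = 81.3·[0.7090·(1 − 0.7090^4) / (1 − 0.7090)] ≈ 148.0286 million.

148.03 million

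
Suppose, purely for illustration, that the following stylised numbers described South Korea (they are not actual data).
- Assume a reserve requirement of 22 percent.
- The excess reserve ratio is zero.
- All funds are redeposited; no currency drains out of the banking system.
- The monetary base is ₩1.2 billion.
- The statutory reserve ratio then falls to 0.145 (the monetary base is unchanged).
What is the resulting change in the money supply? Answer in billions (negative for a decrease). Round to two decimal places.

₩2.82 billion

Initially m₁ = 1 / (0.22) ≈ 4.5455, so M₁ = 4.5455 × 1.2 = 5.4546 billion.
After the change m₂ = 1 / (0.145) ≈ 6.8966, so M₂ = 6.8966 × 1.2 ≈ 8.2759 billion.
ΔM = M₂ − M₁ = 8.2759 − 5.4546 = 2.8213 billion.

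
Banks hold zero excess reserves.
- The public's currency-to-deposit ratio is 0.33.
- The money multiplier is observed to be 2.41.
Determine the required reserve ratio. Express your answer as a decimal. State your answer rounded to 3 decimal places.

0.222

Using m = 2.41. Since m = (1 + c)/(c + rr + e), the denominator satisfies c + rr + e = (1 + c)/m = (1 + 0.33) / 2.41 ≈ 0.551867.
With c = 0.33 and e = 0, the required reserve ratio is 0.551867 − 0.33 − 0 = 0.221867.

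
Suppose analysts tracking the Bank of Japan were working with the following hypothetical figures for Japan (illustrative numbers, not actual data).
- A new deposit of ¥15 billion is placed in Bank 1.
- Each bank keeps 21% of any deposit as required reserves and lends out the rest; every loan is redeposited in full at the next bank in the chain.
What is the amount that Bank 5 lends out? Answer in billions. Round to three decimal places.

Each bank lends a fraction (1 − rr) = 0.7900 of the deposit it receives, so Bank 5 receives 15·0.7900^4 and lends 15·0.7900^5 ≈ 4.6156 billion.

¥4.616 billion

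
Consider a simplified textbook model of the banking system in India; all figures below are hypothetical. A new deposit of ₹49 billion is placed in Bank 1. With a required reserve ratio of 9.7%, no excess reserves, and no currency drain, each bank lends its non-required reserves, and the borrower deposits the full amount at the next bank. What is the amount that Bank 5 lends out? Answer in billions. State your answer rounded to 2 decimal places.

Each bank lends a fraction (1 − rr) = 0.9030 of the deposit it receives, so Bank 5 receives 49·0.9030^4 and lends 49·0.9030^5 ≈ 29.4195 billion.

₹29.42 billion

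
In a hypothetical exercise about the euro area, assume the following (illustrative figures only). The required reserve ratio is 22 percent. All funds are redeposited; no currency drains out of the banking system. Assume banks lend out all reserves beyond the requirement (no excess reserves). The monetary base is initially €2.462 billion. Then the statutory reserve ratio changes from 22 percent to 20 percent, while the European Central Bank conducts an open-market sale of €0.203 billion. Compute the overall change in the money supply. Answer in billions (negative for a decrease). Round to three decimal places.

Before: m₁ = 1 / (0.22) ≈ 4.54545, MB₁ = 2.462, so M₁ = 4.54545 × 2.462 ≈ 11.1909 billion.
After: m₂ = 1 / (0.2) = 5, MB₂ = 2.462 − 0.203 = 2.259, so M₂ = 5 × 2.259 = 11.295 billion.
ΔM = M₂ − M₁ = 11.295 − 11.1909 = 0.1041 billion.

€0.104 billion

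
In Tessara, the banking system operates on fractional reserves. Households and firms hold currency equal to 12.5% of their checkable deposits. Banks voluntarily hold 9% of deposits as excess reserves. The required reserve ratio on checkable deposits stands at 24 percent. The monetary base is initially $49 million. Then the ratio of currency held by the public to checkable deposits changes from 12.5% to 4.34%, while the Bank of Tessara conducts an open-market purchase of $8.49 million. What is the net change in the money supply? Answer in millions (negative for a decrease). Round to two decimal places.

$39.49 million

Before: m₁ = (1 + 0.125) / (0.24 + 0.09 + 0.125) ≈ 2.47253, MB₁ = 49, so M₁ = 2.47253 × 49 ≈ 121.154 million.
After: m₂ = (1 + 0.0434) / (0.24 + 0.09 + 0.0434) ≈ 2.79432, MB₂ = 49 + 8.49 = 57.49, so M₂ = 2.79432 × 57.49 ≈ 160.6455 million.
ΔM = M₂ − M₁ = 160.6455 − 121.154 = 39.4915 million.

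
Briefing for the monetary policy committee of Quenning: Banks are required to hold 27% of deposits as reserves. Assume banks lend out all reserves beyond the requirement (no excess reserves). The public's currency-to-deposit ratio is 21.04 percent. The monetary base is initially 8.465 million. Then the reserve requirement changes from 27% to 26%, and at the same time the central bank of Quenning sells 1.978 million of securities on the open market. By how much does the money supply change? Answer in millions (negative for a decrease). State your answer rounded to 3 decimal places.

Before: m₁ = (1 + 0.2104) / (0.27 + 0.2104) ≈ 2.51957, MB₁ = 8.465, so M₁ = 2.51957 × 8.465 ≈ 21.3282 million.
After: m₂ = (1 + 0.2104) / (0.26 + 0.2104) ≈ 2.57313, MB₂ = 8.465 − 1.978 = 6.487, so M₂ = 2.57313 × 6.487 ≈ 16.6919 million.
ΔM = M₂ − M₁ = 16.6919 − 21.3282 = -4.6363 million.

-4.636 million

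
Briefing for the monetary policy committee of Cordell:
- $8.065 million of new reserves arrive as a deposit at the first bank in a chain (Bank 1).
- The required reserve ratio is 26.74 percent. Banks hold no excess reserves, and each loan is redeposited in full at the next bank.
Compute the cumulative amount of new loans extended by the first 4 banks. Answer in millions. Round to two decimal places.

Bank i lends (1 − rr)^i of the original deposit: Bank 1 lends 8.065·0.7326 ≈ 5.9084, Bank 2 lends 8.065·0.7326² ≈ 4.3285, and so on.
Summing a geometric series: total = 8.065·[0.7326·(1 − 0.7326^4) / (1 − 0.7326)] ≈ 15.7311 million.

$15.73 million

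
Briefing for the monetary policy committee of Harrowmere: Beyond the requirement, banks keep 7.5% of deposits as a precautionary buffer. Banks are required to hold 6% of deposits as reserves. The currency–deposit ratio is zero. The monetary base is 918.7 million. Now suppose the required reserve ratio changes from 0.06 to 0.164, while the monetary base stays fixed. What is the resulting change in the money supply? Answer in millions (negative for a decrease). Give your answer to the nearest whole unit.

-2961 million

Initially m₁ = 1 / (0.06 + 0.075) ≈ 7.4074, so M₁ = 7.4074 × 918.7 ≈ 6805.1784 million.
After the change m₂ = 1 / (0.164 + 0.075) ≈ 4.1841, so M₂ = 4.1841 × 918.7 ≈ 3843.9327 million.
ΔM = M₂ − M₁ = 3843.9327 − 6805.1784 = -2961.2457 million.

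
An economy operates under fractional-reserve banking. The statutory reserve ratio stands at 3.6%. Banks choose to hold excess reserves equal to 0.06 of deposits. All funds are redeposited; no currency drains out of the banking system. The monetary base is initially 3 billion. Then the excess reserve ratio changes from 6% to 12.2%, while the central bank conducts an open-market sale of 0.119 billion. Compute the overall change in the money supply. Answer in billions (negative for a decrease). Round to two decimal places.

Before: m₁ = 1 / (0.036 + 0.06) ≈ 10.4167, MB₁ = 3, so M₁ = 10.4167 × 3 = 31.2501 billion.
After: m₂ = 1 / (0.036 + 0.122) ≈ 6.3291, MB₂ = 3 − 0.119 = 2.881, so M₂ = 6.3291 × 2.881 ≈ 18.2341 billion.
ΔM = M₂ − M₁ = 18.2341 − 31.2501 = -13.016 billion.

-13.02 billion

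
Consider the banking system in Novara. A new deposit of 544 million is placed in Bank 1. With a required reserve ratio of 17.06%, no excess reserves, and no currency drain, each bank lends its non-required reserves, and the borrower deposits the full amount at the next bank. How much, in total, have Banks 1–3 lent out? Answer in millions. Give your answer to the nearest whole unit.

1136 million

Bank i lends (1 − rr)^i of the original deposit: Bank 1 lends 544·0.8294 = 451.1936, Bank 2 lends 544·0.8294² ≈ 374.2200, and so on.
Summing a geometric series: total = 544·[0.8294·(1 − 0.8294^3) / (1 − 0.8294)] ≈ 1135.7916 million.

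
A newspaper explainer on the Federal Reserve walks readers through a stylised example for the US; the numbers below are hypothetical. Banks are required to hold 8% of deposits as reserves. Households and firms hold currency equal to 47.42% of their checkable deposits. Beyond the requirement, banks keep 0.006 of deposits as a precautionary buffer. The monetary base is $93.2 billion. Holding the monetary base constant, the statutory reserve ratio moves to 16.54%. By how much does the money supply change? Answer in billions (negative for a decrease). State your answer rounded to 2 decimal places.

Initially m₁ = (1 + 0.4742) / (0.08 + 0.006 + 0.4742) ≈ 2.63156, so M₁ = 2.63156 × 93.2 ≈ 245.2614 billion.
After the change m₂ = (1 + 0.4742) / (0.1654 + 0.006 + 0.4742) ≈ 2.28346, so M₂ = 2.28346 × 93.2 ≈ 212.8185 billion.
ΔM = M₂ − M₁ = 212.8185 − 245.2614 = -32.4429 billion.

-32.44 billion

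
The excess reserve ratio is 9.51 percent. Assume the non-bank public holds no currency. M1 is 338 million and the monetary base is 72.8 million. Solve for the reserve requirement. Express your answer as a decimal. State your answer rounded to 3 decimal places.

0.120

Using m = M/MB = 338/72.8 ≈ 4.642857. Since m = (1 + c)/(c + rr + e), the denominator satisfies c + rr + e = (1 + c)/m = (1 + 0) / 4.642857 ≈ 0.215385.
With c = 0 and e = 0.0951, the reserve requirement is 0.215385 − 0 − 0.0951 = 0.120285.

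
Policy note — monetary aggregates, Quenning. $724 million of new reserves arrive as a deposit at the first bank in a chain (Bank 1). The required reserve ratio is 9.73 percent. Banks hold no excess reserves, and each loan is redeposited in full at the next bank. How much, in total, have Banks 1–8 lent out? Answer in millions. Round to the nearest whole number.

$3755 million

Bank i lends (1 − rr)^i of the original deposit: Bank 1 lends 724·0.9027 = 653.5548, Bank 2 lends 724·0.9027² ≈ 589.9639, and so on.
Summing a geometric series: total = 724·[0.9027·(1 − 0.9027^8) / (1 − 0.9027)] ≈ 3755.3705 million.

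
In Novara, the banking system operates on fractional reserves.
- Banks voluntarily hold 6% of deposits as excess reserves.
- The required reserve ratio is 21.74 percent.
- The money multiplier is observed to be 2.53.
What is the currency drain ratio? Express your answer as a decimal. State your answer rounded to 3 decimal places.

0.195

Using m = 2.53. From m = (1 + c)/(c + rr + e), rearranging gives 1 + c = m·(c + rr + e), so c·(1 − m) = m·(rr + e) − 1.
Hence c = [m·(rr + e) − 1]/(1 − m) = [2.53 × (0.2174 + 0.06) − 1] / (1 − 2.53) ≈ 0.194888.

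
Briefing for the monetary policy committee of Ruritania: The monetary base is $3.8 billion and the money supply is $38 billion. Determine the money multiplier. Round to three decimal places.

The money multiplier is m = M / MB = 38 / 3.8 = 10.00000.

10.000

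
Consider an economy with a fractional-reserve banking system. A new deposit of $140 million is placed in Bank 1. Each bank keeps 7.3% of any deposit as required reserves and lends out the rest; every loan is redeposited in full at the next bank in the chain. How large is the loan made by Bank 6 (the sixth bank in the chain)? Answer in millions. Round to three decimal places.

Each bank lends a fraction (1 − rr) = 0.9270 of the deposit it receives, so Bank 6 receives 140·0.9270^5 and lends 140·0.9270^6 ≈ 88.8396 million.

$88.840 million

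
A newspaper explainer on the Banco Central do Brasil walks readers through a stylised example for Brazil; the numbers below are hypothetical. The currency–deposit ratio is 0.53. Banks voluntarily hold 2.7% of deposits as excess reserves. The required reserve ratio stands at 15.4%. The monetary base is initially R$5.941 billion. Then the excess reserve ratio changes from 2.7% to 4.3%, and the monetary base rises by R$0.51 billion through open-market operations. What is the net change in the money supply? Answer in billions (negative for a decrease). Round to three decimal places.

R$0.792 billion

Before: m₁ = (1 + 0.53) / (0.154 + 0.027 + 0.53) ≈ 2.15190, MB₁ = 5.941, so M₁ = 2.15190 × 5.941 ≈ 12.7844 billion.
After: m₂ = (1 + 0.53) / (0.154 + 0.043 + 0.53) ≈ 2.10454, MB₂ = 5.941 + 0.51 = 6.451, so M₂ = 2.10454 × 6.451 ≈ 13.5764 billion.
ΔM = M₂ − M₁ = 13.5764 − 12.7844 = 0.792 billion.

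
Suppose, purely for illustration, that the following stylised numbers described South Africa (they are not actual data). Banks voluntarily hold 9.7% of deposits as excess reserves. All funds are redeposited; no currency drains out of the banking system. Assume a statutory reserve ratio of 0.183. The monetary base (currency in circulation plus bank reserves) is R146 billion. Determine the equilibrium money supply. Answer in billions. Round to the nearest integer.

R521 billion

The money multiplier is m = 1 / (rr + e) = 1 / (0.183 + 0.097) ≈ 3.5714.
So M = m × MB = 3.5714 × 146 = 521.4244 billion.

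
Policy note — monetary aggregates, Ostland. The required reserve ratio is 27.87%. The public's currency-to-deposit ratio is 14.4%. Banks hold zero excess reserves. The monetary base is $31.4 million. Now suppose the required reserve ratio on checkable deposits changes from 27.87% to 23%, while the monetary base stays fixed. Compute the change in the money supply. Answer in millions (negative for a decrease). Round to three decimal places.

Initially m₁ = (1 + 0.144) / (0.2787 + 0.144) ≈ 2.706411, so M₁ = 2.706411 × 31.4 ≈ 84.9813 million.
After the change m₂ = (1 + 0.144) / (0.23 + 0.144) ≈ 3.058824, so M₂ = 3.058824 × 31.4 ≈ 96.0471 million.
ΔM = M₂ − M₁ = 96.0471 − 84.9813 = 11.0658 million.

$11.066 million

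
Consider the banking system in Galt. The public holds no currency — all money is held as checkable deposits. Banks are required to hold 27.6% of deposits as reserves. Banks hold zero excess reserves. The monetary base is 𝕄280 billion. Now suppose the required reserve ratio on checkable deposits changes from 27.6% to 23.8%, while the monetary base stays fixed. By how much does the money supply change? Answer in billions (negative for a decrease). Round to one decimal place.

𝕄162.0 billion

Initially m₁ = 1 / (0.276) ≈ 3.62319, so M₁ = 3.62319 × 280 = 1014.4932 billion.
After the change m₂ = 1 / (0.238) ≈ 4.20168, so M₂ = 4.20168 × 280 = 1176.4704 billion.
ΔM = M₂ − M₁ = 1176.4704 − 1014.4932 = 161.9772 billion.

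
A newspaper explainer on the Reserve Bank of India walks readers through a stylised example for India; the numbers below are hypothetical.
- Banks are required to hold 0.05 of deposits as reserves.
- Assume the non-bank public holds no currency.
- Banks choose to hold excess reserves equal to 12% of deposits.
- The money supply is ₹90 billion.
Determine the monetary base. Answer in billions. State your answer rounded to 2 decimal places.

₹15.30 billion

The money multiplier is m = 1 / (rr + e) = 1 / (0.05 + 0.12) ≈ 5.88235.
MB = M / m = 90 / 5.88235 ≈ 15.3 billion.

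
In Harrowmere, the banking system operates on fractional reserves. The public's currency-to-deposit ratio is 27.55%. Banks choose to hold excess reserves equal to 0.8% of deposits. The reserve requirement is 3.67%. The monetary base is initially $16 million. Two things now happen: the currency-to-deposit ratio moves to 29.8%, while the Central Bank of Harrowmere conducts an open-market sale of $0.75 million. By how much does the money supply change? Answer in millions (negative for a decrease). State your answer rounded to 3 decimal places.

-5.975 million

Before: m₁ = (1 + 0.2755) / (0.0367 + 0.008 + 0.2755) ≈ 3.983448, MB₁ = 16, so M₁ = 3.983448 × 16 ≈ 63.7352 million.
After: m₂ = (1 + 0.298) / (0.0367 + 0.008 + 0.298) ≈ 3.787569, MB₂ = 16 − 0.75 = 15.25, so M₂ = 3.787569 × 15.25 ≈ 57.7604 million.
ΔM = M₂ − M₁ = 57.7604 − 63.7352 = -5.9748 million.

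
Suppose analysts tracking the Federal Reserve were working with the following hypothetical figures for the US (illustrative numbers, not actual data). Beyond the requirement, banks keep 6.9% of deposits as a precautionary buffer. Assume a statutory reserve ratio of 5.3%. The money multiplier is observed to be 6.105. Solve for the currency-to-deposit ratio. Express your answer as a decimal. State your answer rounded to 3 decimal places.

0.050

Using m = 6.105. From m = (1 + c)/(c + rr + e), rearranging gives 1 + c = m·(c + rr + e), so c·(1 − m) = m·(rr + e) − 1.
Hence c = [m·(rr + e) − 1]/(1 − m) = [6.105 × (0.053 + 0.069) − 1] / (1 − 6.105) ≈ 0.049988.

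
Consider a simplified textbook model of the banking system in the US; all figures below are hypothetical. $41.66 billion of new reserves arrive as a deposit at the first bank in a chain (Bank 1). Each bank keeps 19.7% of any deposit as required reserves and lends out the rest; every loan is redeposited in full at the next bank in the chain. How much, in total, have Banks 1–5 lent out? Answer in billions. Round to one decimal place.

$113.1 billion

Bank i lends (1 − rr)^i of the original deposit: Bank 1 lends 41.66·0.8030 ≈ 33.4530, Bank 2 lends 41.66·0.8030² ≈ 26.8627, and so on.
Summing a geometric series: total = 41.66·[0.8030·(1 − 0.8030^5) / (1 − 0.8030)] ≈ 113.1169 billion.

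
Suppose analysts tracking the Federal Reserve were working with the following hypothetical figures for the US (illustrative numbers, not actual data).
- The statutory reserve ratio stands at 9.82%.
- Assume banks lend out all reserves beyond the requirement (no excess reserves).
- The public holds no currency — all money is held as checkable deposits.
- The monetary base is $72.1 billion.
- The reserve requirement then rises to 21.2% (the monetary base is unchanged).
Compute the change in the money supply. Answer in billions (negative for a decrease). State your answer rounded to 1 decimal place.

Initially m₁ = 1 / (0.0982) ≈ 10.1833, so M₁ = 10.1833 × 72.1 ≈ 734.2159 billion.
After the change m₂ = 1 / (0.212) ≈ 4.7170, so M₂ = 4.7170 × 72.1 = 340.0957 billion.
ΔM = M₂ − M₁ = 340.0957 − 734.2159 = -394.1202 billion.

-394.1 billion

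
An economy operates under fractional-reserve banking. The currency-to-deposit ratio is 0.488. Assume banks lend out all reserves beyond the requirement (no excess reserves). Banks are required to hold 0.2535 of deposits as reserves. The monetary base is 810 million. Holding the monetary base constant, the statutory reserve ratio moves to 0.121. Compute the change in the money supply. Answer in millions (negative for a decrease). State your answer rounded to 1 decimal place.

353.7 million

Initially m₁ = (1 + 0.488) / (0.2535 + 0.488) ≈ 2.00674, so M₁ = 2.00674 × 810 = 1625.4594 million.
After the change m₂ = (1 + 0.488) / (0.121 + 0.488) ≈ 2.44335, so M₂ = 2.44335 × 810 = 1979.1135 million.
ΔM = M₂ − M₁ = 1979.1135 − 1625.4594 = 353.6541 million.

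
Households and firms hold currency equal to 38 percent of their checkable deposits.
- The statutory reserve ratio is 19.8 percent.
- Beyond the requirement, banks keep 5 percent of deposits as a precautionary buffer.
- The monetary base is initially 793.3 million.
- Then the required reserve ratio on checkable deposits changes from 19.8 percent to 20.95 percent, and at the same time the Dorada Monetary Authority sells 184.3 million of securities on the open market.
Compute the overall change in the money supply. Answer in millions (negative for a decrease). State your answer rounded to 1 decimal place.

-429.1 million

Before: m₁ = (1 + 0.38) / (0.198 + 0.05 + 0.38) ≈ 2.19745, MB₁ = 793.3, so M₁ = 2.19745 × 793.3 ≈ 1743.2371 million.
After: m₂ = (1 + 0.38) / (0.2095 + 0.05 + 0.38) ≈ 2.15794, MB₂ = 793.3 − 184.3 = 609, so M₂ = 2.15794 × 609 ≈ 1314.1855 million.
ΔM = M₂ − M₁ = 1314.1855 − 1743.2371 = -429.0516 million.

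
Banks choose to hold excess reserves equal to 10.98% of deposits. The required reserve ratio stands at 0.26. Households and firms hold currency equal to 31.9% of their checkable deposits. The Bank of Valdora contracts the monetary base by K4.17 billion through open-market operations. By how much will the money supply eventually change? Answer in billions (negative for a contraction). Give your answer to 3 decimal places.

-7.985 billion

The money multiplier is m = (1 + c) / (rr + e + c) = (1 + 0.319) / (0.26 + 0.1098 + 0.319) ≈ 1.91492.
The sale removes 4.17 billion of base, so ΔM = m × ΔMB = 1.91492 × (−4.17) ≈ -7.9852 billion.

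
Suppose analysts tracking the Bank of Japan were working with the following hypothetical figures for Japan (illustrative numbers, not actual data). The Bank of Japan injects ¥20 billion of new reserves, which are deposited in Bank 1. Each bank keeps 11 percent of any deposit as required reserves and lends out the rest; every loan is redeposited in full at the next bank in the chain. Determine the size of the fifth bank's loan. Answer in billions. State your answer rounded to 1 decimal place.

Each bank lends a fraction (1 − rr) = 0.8900 of the deposit it receives, so Bank 5 receives 20·0.8900^4 and lends 20·0.8900^5 ≈ 11.1681 billion.

¥11.2 billion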